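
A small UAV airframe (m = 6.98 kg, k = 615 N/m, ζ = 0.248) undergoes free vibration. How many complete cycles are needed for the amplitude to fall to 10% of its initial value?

Logarithmic decrement δ = 2πζ/√(1 − ζ²) = 2π × 0.2480/√(1 − 0.0615) = 1.608.
x_n/x₀ = e^(−nδ) ≤ 0.1; take ln: n ≥ ln(1/0.1)/δ = 2.303/1.608 = 1.432.
So 2 complete cycles are required.

2 cycles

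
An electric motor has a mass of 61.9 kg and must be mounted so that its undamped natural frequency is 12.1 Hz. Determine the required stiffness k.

358000 N/m

ω_n = 2πf_n = 2π × 12.1 = 76.03 rad/s.
k = m·ω_n² = 61.9 × 76.03² = 61.9 × 5780 = 357800 N/m.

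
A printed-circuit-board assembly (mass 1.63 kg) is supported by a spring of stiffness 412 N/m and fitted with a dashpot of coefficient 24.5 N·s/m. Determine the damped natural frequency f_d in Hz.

2.23 Hz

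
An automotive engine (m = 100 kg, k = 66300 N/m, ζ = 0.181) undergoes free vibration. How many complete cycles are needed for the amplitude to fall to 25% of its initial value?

Logarithmic decrement δ = 2πζ/√(1 − ζ²) = 2π × 0.1810/√(1 − 0.0328) = 1.156.
x_n/x₀ = e^(−nδ) ≤ 0.25; take ln: n ≥ ln(1/0.25)/δ = 1.386/1.156 = 1.199.
So 2 complete cycles are required.

2 cycles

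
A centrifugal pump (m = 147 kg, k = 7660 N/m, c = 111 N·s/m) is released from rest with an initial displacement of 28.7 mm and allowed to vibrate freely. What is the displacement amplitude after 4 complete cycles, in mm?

ζ = c/(2√(km)) = 111/(2√(7660 × 147)) = 111/2122 = 0.05230.
Logarithmic decrement δ = 2πζ/√(1 − ζ²) = 2π × 0.05230/√(1 − 0.00274) = 0.3291.
After n cycles, x_n/x₀ = e^(−nδ), so x_4 = 28.7 × e^(−4 × 0.3291) = 28.7 × 0.2681 = 7.695 mm.

7.70 mm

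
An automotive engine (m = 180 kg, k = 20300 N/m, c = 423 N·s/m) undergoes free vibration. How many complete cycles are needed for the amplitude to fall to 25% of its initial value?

2 cycles

ζ = c/(2√(km)) = 423/(2√(20300 × 180)) = 423/3823 = 0.1106.
Logarithmic decrement δ = 2πζ/√(1 − ζ²) = 2π × 0.1106/√(1 − 0.0122) = 0.6995.
x_n/x₀ = e^(−nδ) ≤ 0.25; take ln: n ≥ ln(1/0.25)/δ = 1.386/0.6995 = 1.982.
So 2 complete cycles are required.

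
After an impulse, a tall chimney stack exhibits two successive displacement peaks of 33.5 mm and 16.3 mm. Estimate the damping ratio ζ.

Logarithmic decrement δ = (1/n)·ln(x₀/x_n) = (1/1)·ln(33.5/16.3) = (1/1)·ln(2.055) = 0.7204.
ζ = δ/√(4π² + δ²) = 0.7204/√(39.48 + 0.519) = 0.7204/6.324 = 0.1139.

0.114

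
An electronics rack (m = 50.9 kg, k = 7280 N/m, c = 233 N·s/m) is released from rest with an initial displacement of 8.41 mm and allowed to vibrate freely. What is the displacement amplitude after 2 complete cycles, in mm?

ζ = c/(2√(km)) = 233/(2√(7280 × 50.9)) = 233/1217 = 0.1914.
Logarithmic decrement δ = 2πζ/√(1 − ζ²) = 2π × 0.1914/√(1 − 0.0366) = 1.225.
After n cycles, x_n/x₀ = e^(−nδ), so x_2 = 8.41 × e^(−2 × 1.225) = 8.41 × 0.08627 = 0.7255 mm.

0.726 mm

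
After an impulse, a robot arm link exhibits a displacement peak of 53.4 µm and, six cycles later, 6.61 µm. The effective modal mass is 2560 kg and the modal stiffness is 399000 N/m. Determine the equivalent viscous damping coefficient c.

Logarithmic decrement δ = (1/n)·ln(x₀/x_n) = (1/6)·ln(53.4/6.61) = (1/6)·ln(8.079) = 0.3482.
ζ = δ/√(4π² + δ²) = 0.3482/√(39.48 + 0.121) = 0.3482/6.293 = 0.05533.
c = ζ · 2√(km) = 0.05533 × 2√(399000 × 2560) = 0.05533 × 63920 = 3537 N·s/m.

3540 N·s/m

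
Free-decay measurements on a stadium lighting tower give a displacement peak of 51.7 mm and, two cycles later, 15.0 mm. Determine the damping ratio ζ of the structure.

0.0980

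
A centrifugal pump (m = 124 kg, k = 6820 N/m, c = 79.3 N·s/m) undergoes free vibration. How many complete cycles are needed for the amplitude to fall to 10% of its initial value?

9 cycles

ζ = c/(2√(km)) = 79.3/(2√(6820 × 124)) = 79.3/1839 = 0.04312.
Logarithmic decrement δ = 2πζ/√(1 − ζ²) = 2π × 0.04312/√(1 − 0.00186) = 0.2712.
x_n/x₀ = e^(−nδ) ≤ 0.1; take ln: n ≥ ln(1/0.1)/δ = 2.303/0.2712 = 8.492.
So 9 complete cycles are required.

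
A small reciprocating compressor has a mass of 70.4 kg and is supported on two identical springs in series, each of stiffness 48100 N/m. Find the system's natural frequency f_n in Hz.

Series springs: 1/k_eq = 2/48100, so k_eq = 48100/2 = 24050 N/m.
ω_n = √(k_eq/m) = √(24050/70.4) = √341.6 = 18.48 rad/s.
f_n = ω_n/(2π) = 18.48/6.283 = 2.942 Hz.

2.94 Hz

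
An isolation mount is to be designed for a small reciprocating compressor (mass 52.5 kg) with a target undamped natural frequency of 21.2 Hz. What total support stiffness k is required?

ω_n = 2πf_n = 2π × 21.2 = 133.2 rad/s.
k = m·ω_n² = 52.5 × 133.2² = 52.5 × 17740 = 931500 N/m.

932000 N/m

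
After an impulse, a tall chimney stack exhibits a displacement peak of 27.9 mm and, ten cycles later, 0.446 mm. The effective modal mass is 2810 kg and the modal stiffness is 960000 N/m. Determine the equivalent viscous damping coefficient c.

6820 N·s/m

Logarithmic decrement δ = (1/n)·ln(x₀/x_n) = (1/10)·ln(27.9/0.446) = (1/10)·ln(62.56) = 0.4136.
ζ = δ/√(4π² + δ²) = 0.4136/√(39.48 + 0.171) = 0.4136/6.297 = 0.06569.
c = ζ · 2√(km) = 0.06569 × 2√(960000 × 2810) = 0.06569 × 103900 = 6823 N·s/m.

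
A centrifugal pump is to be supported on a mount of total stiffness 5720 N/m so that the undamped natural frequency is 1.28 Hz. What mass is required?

88.4 kg

ω_n = 2πf_n = 2π × 1.28 = 8.042 rad/s.
m = k/ω_n² = 5720/8.042² = 5720/64.68 = 88.43 kg.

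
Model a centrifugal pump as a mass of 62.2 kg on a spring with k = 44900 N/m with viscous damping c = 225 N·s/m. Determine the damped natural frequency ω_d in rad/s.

26.8 rad/s

ω_n = √(k/m) = √(44900/62.2) = 26.87 rad/s.
Critical damping c_c = 2√(k·m) = 2√(44900 × 62.2) = 3342 N·s/m, so ζ = c/c_c = 225/3342 = 0.06732.
ω_d = ω_n√(1 − ζ²) = 26.87 × √(1 − 0.00453) = 26.81 rad/s.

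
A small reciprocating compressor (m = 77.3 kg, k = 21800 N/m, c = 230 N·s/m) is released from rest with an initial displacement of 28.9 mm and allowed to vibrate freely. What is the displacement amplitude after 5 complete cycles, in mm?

ζ = c/(2√(km)) = 230/(2√(21800 × 77.3)) = 230/2596 = 0.08859.
Logarithmic decrement δ = 2πζ/√(1 − ζ²) = 2π × 0.08859/√(1 − 0.00785) = 0.5588.
After n cycles, x_n/x₀ = e^(−nδ), so x_5 = 28.9 × e^(−5 × 0.5588) = 28.9 × 0.06117 = 1.768 mm.

1.77 mm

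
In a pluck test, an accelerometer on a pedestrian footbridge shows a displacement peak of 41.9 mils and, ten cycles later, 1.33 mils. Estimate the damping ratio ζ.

0.0548

Logarithmic decrement δ = (1/n)·ln(x₀/x_n) = (1/10)·ln(41.9/1.33) = (1/10)·ln(31.50) = 0.3450.
ζ = δ/√(4π² + δ²) = 0.3450/√(39.48 + 0.119) = 0.3450/6.293 = 0.05483.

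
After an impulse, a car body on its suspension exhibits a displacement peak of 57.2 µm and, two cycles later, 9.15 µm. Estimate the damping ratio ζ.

Logarithmic decrement δ = (1/n)·ln(x₀/x_n) = (1/2)·ln(57.2/9.15) = (1/2)·ln(6.251) = 0.9164.
ζ = δ/√(4π² + δ²) = 0.9164/√(39.48 + 0.840) = 0.9164/6.350 = 0.1443.

0.144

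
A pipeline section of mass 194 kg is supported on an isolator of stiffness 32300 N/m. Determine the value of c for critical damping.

c_c = 2√(k·m) = 2√(32300 × 194) = 2 × 2503 = 5006 N·s/m.

5010 N·s/m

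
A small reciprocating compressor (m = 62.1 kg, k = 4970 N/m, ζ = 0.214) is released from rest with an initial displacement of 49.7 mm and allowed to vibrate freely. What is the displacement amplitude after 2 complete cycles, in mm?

Logarithmic decrement δ = 2πζ/√(1 − ζ²) = 2π × 0.2140/√(1 − 0.0458) = 1.376.
After n cycles, x_n/x₀ = e^(−nδ), so x_2 = 49.7 × e^(−2 × 1.376) = 49.7 × 0.06374 = 3.168 mm.

3.17 mm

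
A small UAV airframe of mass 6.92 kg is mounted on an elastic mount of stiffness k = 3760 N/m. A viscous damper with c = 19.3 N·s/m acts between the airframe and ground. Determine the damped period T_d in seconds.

0.270 s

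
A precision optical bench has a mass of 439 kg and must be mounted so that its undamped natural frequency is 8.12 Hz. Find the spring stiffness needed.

1140000 N/m

ω_n = 2πf_n = 2π × 8.12 = 51.02 rad/s.
k = m·ω_n² = 439 × 51.02² = 439 × 2603 = 1143000 N/m.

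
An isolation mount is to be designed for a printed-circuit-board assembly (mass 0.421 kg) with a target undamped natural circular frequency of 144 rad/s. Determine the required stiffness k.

8730 N/m

k = m·ω_n² = 0.421 × 144.0² = 0.421 × 20740 = 8730 N/m.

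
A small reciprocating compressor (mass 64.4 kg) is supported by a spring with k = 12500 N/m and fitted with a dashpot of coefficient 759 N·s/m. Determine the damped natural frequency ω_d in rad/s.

12.6 rad/s

ω_n = √(k/m) = √(12500/64.4) = 13.93 rad/s.
Critical damping c_c = 2√(k·m) = 2√(12500 × 64.4) = 1794 N·s/m, so ζ = c/c_c = 759/1794 = 0.4230.
ω_d = ω_n√(1 − ζ²) = 13.93 × √(1 − 0.179) = 12.62 rad/s.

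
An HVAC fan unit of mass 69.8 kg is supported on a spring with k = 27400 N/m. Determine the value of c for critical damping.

c_c = 2√(k·m) = 2√(27400 × 69.8) = 2 × 1383 = 2766 N·s/m.

2770 N·s/m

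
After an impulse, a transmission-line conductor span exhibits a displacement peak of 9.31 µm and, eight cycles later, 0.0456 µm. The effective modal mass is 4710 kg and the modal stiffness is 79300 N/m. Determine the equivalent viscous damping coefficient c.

4070 N·s/m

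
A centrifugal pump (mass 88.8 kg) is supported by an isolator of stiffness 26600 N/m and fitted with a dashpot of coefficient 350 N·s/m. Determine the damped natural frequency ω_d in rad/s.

17.2 rad/s

ω_n = √(k/m) = √(26600/88.8) = 17.31 rad/s.
Critical damping c_c = 2√(k·m) = 2√(26600 × 88.8) = 3074 N·s/m, so ζ = c/c_c = 350/3074 = 0.1139.
ω_d = ω_n√(1 − ζ²) = 17.31 × √(1 − 0.0130) = 17.19 rad/s.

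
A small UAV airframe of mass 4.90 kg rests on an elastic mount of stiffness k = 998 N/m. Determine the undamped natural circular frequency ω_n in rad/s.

14.3 rad/s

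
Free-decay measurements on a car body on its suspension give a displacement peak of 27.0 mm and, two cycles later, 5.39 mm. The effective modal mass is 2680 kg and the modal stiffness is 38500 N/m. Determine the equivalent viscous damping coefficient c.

2580 N·s/m

Logarithmic decrement δ = (1/n)·ln(x₀/x_n) = (1/2)·ln(27.0/5.39) = (1/2)·ln(5.009) = 0.8056.
ζ = δ/√(4π² + δ²) = 0.8056/√(39.48 + 0.649) = 0.8056/6.335 = 0.1272.
c = ζ · 2√(km) = 0.1272 × 2√(38500 × 2680) = 0.1272 × 20320 = 2584 N·s/m.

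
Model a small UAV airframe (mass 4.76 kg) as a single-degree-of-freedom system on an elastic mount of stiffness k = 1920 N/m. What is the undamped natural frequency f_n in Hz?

3.20 Hz

ω_n = √(k/m) = √(1920/4.76) = √403.4 = 20.08 rad/s.
f_n = ω_n/(2π) = 20.08/6.283 = 3.196 Hz.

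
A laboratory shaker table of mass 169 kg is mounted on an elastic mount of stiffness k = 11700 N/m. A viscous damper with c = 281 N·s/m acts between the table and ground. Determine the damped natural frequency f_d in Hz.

1.32 Hz

ω_n = √(k/m) = √(11700/169) = 8.321 rad/s.
Critical damping c_c = 2√(k·m) = 2√(11700 × 169) = 2812 N·s/m, so ζ = c/c_c = 281/2812 = 0.09992.
ω_d = ω_n√(1 − ζ²) = 8.321 × √(1 − 0.00998) = 8.279 rad/s.
f_d = ω_d/(2π) = 1.318 Hz.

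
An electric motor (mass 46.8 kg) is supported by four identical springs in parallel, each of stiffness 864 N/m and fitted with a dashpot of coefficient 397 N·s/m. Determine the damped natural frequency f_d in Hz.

1.19 Hz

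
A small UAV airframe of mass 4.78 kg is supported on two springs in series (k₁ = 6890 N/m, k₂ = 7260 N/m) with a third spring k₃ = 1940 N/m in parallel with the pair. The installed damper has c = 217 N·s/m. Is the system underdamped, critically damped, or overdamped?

Series pair: k_s = k₁k₂/(k₁+k₂) = (6890)(7260)/(6890 + 7260) = 3535 N/m. In parallel with k₃: k_eq = 3535 + 1940 = 5475 N/m.
c_c = 2√(k_eq·m) = 323.5 N·s/m; ζ = c/c_c = 217/323.5 = 0.671.
Since ζ < 1 the system is underdamped.

underdamped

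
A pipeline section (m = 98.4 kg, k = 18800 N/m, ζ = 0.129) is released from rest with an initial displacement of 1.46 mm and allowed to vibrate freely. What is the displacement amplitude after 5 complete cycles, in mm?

0.0245 mm

Logarithmic decrement δ = 2πζ/√(1 − ζ²) = 2π × 0.1290/√(1 − 0.0166) = 0.8174.
After n cycles, x_n/x₀ = e^(−nδ), so x_5 = 1.46 × e^(−5 × 0.8174) = 1.46 × 0.01679 = 0.02452 mm.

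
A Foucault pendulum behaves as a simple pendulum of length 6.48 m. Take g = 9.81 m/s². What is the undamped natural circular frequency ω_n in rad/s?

For a simple pendulum ω_n = √(g/L) = √(9.81/6.48) = √1.514 = 1.230 rad/s.

1.23 rad/s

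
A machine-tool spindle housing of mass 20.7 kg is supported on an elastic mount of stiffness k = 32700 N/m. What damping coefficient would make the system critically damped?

c_c = 2√(k·m) = 2√(32700 × 20.7) = 2 × 822.7 = 1645 N·s/m.

1650 N·s/m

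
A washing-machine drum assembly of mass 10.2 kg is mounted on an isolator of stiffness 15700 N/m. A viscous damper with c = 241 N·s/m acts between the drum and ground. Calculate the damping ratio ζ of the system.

0.301

ω_n = √(k/m) = √(15700/10.2) = 39.23 rad/s.
Critical damping c_c = 2√(k·m) = 2√(15700 × 10.2) = 800.3 N·s/m, so ζ = c/c_c = 241/800.3 = 0.3011.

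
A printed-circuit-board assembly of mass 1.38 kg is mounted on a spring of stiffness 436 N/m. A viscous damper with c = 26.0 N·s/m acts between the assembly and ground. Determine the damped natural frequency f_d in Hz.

2.40 Hz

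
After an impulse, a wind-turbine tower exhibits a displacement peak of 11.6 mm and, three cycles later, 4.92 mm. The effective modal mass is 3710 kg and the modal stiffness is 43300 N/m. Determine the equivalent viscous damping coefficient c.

1150 N·s/m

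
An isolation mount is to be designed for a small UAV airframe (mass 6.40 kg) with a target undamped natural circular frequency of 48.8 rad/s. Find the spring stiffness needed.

k = m·ω_n² = 6.40 × 48.80² = 6.40 × 2381 = 15240 N/m.

15200 N/m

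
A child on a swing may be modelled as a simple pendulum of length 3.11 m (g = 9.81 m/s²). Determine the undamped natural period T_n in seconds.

3.54 s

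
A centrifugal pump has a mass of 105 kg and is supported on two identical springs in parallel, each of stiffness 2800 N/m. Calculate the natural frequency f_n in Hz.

1.16 Hz

Parallel springs add: k_eq = 2 × 2800 = 5600 N/m.
ω_n = √(k_eq/m) = √(5600/105) = √53.33 = 7.303 rad/s.
f_n = ω_n/(2π) = 7.303/6.283 = 1.162 Hz.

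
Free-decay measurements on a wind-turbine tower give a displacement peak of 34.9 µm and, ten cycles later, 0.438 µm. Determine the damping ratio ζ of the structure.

Logarithmic decrement δ = (1/n)·ln(x₀/x_n) = (1/10)·ln(34.9/0.438) = (1/10)·ln(79.68) = 0.4378.
ζ = δ/√(4π² + δ²) = 0.4378/√(39.48 + 0.192) = 0.4378/6.298 = 0.06951.

0.0695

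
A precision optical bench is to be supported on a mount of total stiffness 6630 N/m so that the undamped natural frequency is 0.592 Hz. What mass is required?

ω_n = 2πf_n = 2π × 0.592 = 3.720 rad/s.
m = k/ω_n² = 6630/3.720² = 6630/13.84 = 479.2 kg.

479 kg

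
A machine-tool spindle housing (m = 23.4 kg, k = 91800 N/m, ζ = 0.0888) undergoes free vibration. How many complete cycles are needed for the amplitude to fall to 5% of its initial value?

6 cycles

Logarithmic decrement δ = 2πζ/√(1 − ζ²) = 2π × 0.08880/√(1 − 0.00789) = 0.5602.
x_n/x₀ = e^(−nδ) ≤ 0.05; take ln: n ≥ ln(1/0.05)/δ = 2.996/0.5602 = 5.348.
So 6 complete cycles are required.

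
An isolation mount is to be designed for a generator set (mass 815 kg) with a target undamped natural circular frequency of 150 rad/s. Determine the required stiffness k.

18300000 N/m

k = m·ω_n² = 815 × 150.0² = 815 × 22500 = 18340000 N/m.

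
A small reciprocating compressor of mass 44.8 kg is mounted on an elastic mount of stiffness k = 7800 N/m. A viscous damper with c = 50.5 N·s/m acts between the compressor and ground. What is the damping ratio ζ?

ω_n = √(k/m) = √(7800/44.8) = 13.19 rad/s.
Critical damping c_c = 2√(k·m) = 2√(7800 × 44.8) = 1182 N·s/m, so ζ = c/c_c = 50.5/1182 = 0.04271.

0.0427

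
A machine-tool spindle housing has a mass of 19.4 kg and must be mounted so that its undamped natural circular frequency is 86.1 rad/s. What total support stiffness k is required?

k = m·ω_n² = 19.4 × 86.10² = 19.4 × 7413 = 143800 N/m.

144000 N/m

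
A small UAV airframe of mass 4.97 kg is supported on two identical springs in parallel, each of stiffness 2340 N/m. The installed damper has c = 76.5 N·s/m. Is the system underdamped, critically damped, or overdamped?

Parallel springs add: k_eq = 2 × 2340 = 4680 N/m.
c_c = 2√(k_eq·m) = 305.0 N·s/m; ζ = c/c_c = 76.5/305.0 = 0.251.
Since ζ < 1 the system is underdamped.

underdamped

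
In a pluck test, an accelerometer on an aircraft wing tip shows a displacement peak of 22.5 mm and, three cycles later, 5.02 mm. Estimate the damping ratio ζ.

0.0793

Logarithmic decrement δ = (1/n)·ln(x₀/x_n) = (1/3)·ln(22.5/5.02) = (1/3)·ln(4.482) = 0.5000.
ζ = δ/√(4π² + δ²) = 0.5000/√(39.48 + 0.250) = 0.5000/6.303 = 0.07933.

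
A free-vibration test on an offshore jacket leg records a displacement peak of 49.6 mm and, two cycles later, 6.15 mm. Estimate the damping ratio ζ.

Logarithmic decrement δ = (1/n)·ln(x₀/x_n) = (1/2)·ln(49.6/6.15) = (1/2)·ln(8.065) = 1.044.
ζ = δ/√(4π² + δ²) = 1.044/√(39.48 + 1.09) = 1.044/6.369 = 0.1639.

0.164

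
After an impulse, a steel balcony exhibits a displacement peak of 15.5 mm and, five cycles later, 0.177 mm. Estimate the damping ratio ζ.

0.141

Logarithmic decrement δ = (1/n)·ln(x₀/x_n) = (1/5)·ln(15.5/0.177) = (1/5)·ln(87.57) = 0.8945.
ζ = δ/√(4π² + δ²) = 0.8945/√(39.48 + 0.800) = 0.8945/6.347 = 0.1409.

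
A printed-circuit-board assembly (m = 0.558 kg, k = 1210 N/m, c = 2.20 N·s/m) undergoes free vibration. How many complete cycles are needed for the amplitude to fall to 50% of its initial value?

3 cycles

ζ = c/(2√(km)) = 2.20/(2√(1210 × 0.558)) = 2.20/51.97 = 0.04233.
Logarithmic decrement δ = 2πζ/√(1 − ζ²) = 2π × 0.04233/√(1 − 0.00179) = 0.2662.
x_n/x₀ = e^(−nδ) ≤ 0.5; take ln: n ≥ ln(1/0.5)/δ = 0.6931/0.2662 = 2.604.
So 3 complete cycles are required.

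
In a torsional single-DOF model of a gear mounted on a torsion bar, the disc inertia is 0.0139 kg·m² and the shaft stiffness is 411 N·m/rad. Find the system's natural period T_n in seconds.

0.0365 s

ω_n = √(k_t/J) = √(411/0.0139) = √29570 = 172.0 rad/s.
T_n = 2π/ω_n = 6.283/172.0 = 0.03654 s.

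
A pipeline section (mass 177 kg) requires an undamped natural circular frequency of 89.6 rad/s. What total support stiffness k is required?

k = m·ω_n² = 177 × 89.60² = 177 × 8028 = 1421000 N/m.

1420000 N/m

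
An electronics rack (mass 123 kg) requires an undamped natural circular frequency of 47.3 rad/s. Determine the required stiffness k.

275000 N/m

k = m·ω_n² = 123 × 47.30² = 123 × 2237 = 275200 N/m.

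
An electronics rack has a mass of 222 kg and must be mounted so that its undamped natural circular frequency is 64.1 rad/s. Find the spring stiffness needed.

912000 N/m

k = m·ω_n² = 222 × 64.10² = 222 × 4109 = 912200 N/m.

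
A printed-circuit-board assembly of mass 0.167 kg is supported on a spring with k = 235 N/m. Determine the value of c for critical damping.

c_c = 2√(k·m) = 2√(235.0 × 0.167) = 2 × 6.265 = 12.53 N·s/m.

12.5 N·s/m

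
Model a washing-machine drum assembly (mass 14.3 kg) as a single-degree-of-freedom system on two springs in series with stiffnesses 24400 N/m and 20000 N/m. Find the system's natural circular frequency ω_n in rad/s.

Series springs: 1/k_eq = 1/24400 + 1/20000 = 9.098×10^-5, so k_eq = 10990 N/m.
ω_n = √(k_eq/m) = √(10990/14.3) = √768.6 = 27.72 rad/s.

27.7 rad/s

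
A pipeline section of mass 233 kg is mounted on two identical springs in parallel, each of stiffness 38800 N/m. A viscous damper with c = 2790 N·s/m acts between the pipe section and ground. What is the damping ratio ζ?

0.328

Parallel springs add: k_eq = 2 × 38800 = 77600 N/m.
ω_n = √(k_eq/m) = √(77600/233) = 18.25 rad/s.
Critical damping c_c = 2√(k_eq·m) = 2√(77600 × 233) = 8504 N·s/m, so ζ = c/c_c = 2790/8504 = 0.3281.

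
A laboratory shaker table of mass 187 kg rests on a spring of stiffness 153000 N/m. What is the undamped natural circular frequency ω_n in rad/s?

28.6 rad/s

ω_n = √(k/m) = √(153000/187) = √818.2 = 28.60 rad/s.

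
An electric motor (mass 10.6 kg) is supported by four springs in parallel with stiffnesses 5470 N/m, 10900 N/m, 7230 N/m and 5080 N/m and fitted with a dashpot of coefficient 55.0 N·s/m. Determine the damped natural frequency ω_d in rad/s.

Parallel springs add: k_eq = 5470 + 10900 + 7230 + 5080 = 28680 N/m.
ω_n = √(k_eq/m) = √(28680/10.6) = 52.02 rad/s.
Critical damping c_c = 2√(k_eq·m) = 2√(28680 × 10.6) = 1103 N·s/m, so ζ = c/c_c = 55.0/1103 = 0.04988.
ω_d = ω_n√(1 − ζ²) = 52.02 × √(1 − 0.00249) = 51.95 rad/s.

52.0 rad/s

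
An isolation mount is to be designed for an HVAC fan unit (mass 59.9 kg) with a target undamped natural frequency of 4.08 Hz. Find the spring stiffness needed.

ω_n = 2πf_n = 2π × 4.08 = 25.64 rad/s.
k = m·ω_n² = 59.9 × 25.64² = 59.9 × 657.2 = 39360 N/m.

39400 N/m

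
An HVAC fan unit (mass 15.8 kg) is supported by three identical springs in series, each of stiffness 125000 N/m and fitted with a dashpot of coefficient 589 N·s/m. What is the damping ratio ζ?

0.363

Series springs: 1/k_eq = 3/125000, so k_eq = 125000/3 = 41670 N/m.
ω_n = √(k_eq/m) = √(41670/15.8) = 51.35 rad/s.
Critical damping c_c = 2√(k_eq·m) = 2√(41670 × 15.8) = 1623 N·s/m, so ζ = c/c_c = 589/1623 = 0.3630.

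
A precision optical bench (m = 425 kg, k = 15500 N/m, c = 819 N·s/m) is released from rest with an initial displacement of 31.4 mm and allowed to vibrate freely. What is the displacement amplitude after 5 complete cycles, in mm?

0.196 mm

ζ = c/(2√(km)) = 819/(2√(15500 × 425)) = 819/5133 = 0.1595.
Logarithmic decrement δ = 2πζ/√(1 − ζ²) = 2π × 0.1595/√(1 − 0.0255) = 1.015.
After n cycles, x_n/x₀ = e^(−nδ), so x_5 = 31.4 × e^(−5 × 1.015) = 31.4 × 0.006236 = 0.1958 mm.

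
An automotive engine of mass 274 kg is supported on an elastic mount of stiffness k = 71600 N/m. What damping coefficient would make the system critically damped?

8860 N·s/m

c_c = 2√(k·m) = 2√(71600 × 274) = 2 × 4429 = 8859 N·s/m.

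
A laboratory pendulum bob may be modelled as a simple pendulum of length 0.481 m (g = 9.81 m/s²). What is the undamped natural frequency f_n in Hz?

0.719 Hz

For a simple pendulum ω_n = √(g/L) = √(9.81/0.481) = √20.40 = 4.516 rad/s.
f_n = ω_n/(2π) = 4.516/6.283 = 0.7188 Hz.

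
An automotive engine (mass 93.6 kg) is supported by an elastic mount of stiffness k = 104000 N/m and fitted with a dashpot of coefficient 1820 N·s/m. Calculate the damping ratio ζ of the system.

ω_n = √(k/m) = √(104000/93.6) = 33.33 rad/s.
Critical damping c_c = 2√(k·m) = 2√(104000 × 93.6) = 6240 N·s/m, so ζ = c/c_c = 1820/6240 = 0.2917.

0.292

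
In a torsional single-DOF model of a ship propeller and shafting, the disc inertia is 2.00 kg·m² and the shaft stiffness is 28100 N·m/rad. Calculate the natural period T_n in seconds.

ω_n = √(k_t/J) = √(28100/2.00) = √14050 = 118.5 rad/s.
T_n = 2π/ω_n = 6.283/118.5 = 0.05301 s.

0.0530 s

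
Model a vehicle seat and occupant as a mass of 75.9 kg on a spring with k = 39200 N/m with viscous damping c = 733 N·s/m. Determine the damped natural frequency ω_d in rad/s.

ω_n = √(k/m) = √(39200/75.9) = 22.73 rad/s.
Critical damping c_c = 2√(k·m) = 2√(39200 × 75.9) = 3450 N·s/m, so ζ = c/c_c = 733/3450 = 0.2125.
ω_d = ω_n√(1 − ζ²) = 22.73 × √(1 − 0.0451) = 22.21 rad/s.

22.2 rad/s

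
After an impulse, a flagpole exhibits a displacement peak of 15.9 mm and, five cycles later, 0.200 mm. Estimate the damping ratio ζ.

0.138

Logarithmic decrement δ = (1/n)·ln(x₀/x_n) = (1/5)·ln(15.9/0.200) = (1/5)·ln(79.50) = 0.8752.
ζ = δ/√(4π² + δ²) = 0.8752/√(39.48 + 0.766) = 0.8752/6.344 = 0.1380.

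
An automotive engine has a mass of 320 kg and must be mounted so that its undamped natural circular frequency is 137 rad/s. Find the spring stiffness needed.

6010000 N/m

k = m·ω_n² = 320 × 137.0² = 320 × 18770 = 6006000 N/m.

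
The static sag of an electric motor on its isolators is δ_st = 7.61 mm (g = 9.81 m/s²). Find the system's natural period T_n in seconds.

0.175 s

ω_n = √(g/δ_st) = √(9.81/0.00761) = √1289 = 35.90 rad/s.
T_n = 2π/ω_n = 6.283/35.90 = 0.1750 s.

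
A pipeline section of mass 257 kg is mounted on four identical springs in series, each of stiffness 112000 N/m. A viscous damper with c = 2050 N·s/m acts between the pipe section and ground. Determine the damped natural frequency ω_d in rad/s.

9.65 rad/s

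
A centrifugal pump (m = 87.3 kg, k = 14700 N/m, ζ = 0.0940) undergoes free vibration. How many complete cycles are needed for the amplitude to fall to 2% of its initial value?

7 cycles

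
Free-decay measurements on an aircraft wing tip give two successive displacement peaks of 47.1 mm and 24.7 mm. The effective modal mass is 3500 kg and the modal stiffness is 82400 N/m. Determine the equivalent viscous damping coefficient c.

3470 N·s/m

Logarithmic decrement δ = (1/n)·ln(x₀/x_n) = (1/1)·ln(47.1/24.7) = (1/1)·ln(1.907) = 0.6455.
ζ = δ/√(4π² + δ²) = 0.6455/√(39.48 + 0.417) = 0.6455/6.316 = 0.1022.
c = ζ · 2√(km) = 0.1022 × 2√(82400 × 3500) = 0.1022 × 33960 = 3471 N·s/m.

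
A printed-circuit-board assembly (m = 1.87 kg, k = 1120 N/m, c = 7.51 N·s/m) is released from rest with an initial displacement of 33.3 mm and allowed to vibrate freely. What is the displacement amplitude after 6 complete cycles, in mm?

ζ = c/(2√(km)) = 7.51/(2√(1120 × 1.87)) = 7.51/91.53 = 0.08205.
Logarithmic decrement δ = 2πζ/√(1 − ζ²) = 2π × 0.08205/√(1 − 0.00673) = 0.5173.
After n cycles, x_n/x₀ = e^(−nδ), so x_6 = 33.3 × e^(−6 × 0.5173) = 33.3 × 0.04488 = 1.495 mm.

1.49 mm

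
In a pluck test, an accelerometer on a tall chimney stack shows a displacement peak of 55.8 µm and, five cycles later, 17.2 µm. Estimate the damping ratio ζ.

Logarithmic decrement δ = (1/n)·ln(x₀/x_n) = (1/5)·ln(55.8/17.2) = (1/5)·ln(3.244) = 0.2354.
ζ = δ/√(4π² + δ²) = 0.2354/√(39.48 + 0.0554) = 0.2354/6.288 = 0.03743.

0.0374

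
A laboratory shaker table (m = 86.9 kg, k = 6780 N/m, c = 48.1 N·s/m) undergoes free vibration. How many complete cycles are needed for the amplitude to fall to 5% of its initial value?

16 cycles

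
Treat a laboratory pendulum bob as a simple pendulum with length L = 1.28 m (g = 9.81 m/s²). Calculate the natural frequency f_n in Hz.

For a simple pendulum ω_n = √(g/L) = √(9.81/1.28) = √7.664 = 2.768 rad/s.
f_n = ω_n/(2π) = 2.768/6.283 = 0.4406 Hz.

0.441 Hz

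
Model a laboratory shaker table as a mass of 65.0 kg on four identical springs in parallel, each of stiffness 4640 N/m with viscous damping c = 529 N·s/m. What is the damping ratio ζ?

0.241

Parallel springs add: k_eq = 4 × 4640 = 18560 N/m.
ω_n = √(k_eq/m) = √(18560/65.0) = 16.90 rad/s.
Critical damping c_c = 2√(k_eq·m) = 2√(18560 × 65.0) = 2197 N·s/m, so ζ = c/c_c = 529/2197 = 0.2408.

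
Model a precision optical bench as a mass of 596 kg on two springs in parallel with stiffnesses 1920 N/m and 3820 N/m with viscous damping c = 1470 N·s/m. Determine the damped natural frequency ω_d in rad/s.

Parallel springs add: k_eq = 1920 + 3820 = 5740 N/m.
ω_n = √(k_eq/m) = √(5740/596) = 3.103 rad/s.
Critical damping c_c = 2√(k_eq·m) = 2√(5740 × 596) = 3699 N·s/m, so ζ = c/c_c = 1470/3699 = 0.3974.
ω_d = ω_n√(1 − ζ²) = 3.103 × √(1 − 0.158) = 2.848 rad/s.

2.85 rad/s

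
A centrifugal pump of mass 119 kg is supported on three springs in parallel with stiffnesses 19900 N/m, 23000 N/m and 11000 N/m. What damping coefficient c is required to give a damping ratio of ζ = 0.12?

608 N·s/m

Parallel springs add: k_eq = 19900 + 23000 + 11000 = 53900 N/m.
c_c = 2√(k_eq·m) = 2√(53900 × 119) = 5065 N·s/m.
c = ζ·c_c = 0.12 × 5065 = 607.8 N·s/m.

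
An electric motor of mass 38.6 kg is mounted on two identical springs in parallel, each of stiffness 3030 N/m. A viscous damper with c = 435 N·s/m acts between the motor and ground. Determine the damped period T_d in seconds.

Parallel springs add: k_eq = 2 × 3030 = 6060 N/m.
ω_n = √(k_eq/m) = √(6060/38.6) = 12.53 rad/s.
Critical damping c_c = 2√(k_eq·m) = 2√(6060 × 38.6) = 967.3 N·s/m, so ζ = c/c_c = 435/967.3 = 0.4497.
ω_d = ω_n√(1 − ζ²) = 12.53 × √(1 − 0.202) = 11.19 rad/s.
T_d = 2π/ω_d = 0.5614 s.

0.561 s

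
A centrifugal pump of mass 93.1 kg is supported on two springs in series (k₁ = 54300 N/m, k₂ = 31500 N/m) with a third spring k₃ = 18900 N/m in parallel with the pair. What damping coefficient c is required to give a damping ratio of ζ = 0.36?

1370 N·s/m

Series pair: k_s = k₁k₂/(k₁+k₂) = (54300)(31500)/(54300 + 31500) = 19940 N/m. In parallel with k₃: k_eq = 19940 + 18900 = 38840 N/m.
c_c = 2√(k_eq·m) = 2√(38840 × 93.1) = 3803 N·s/m.
c = ζ·c_c = 0.36 × 3803 = 1369 N·s/m.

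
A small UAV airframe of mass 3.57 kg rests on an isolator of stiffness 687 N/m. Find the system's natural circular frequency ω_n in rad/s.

ω_n = √(k/m) = √(687.0/3.57) = √192.4 = 13.87 rad/s.

13.9 rad/s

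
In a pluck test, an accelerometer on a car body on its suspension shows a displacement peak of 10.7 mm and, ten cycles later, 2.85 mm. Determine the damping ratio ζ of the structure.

0.0211

Logarithmic decrement δ = (1/n)·ln(x₀/x_n) = (1/10)·ln(10.7/2.85) = (1/10)·ln(3.754) = 0.1323.
ζ = δ/√(4π² + δ²) = 0.1323/√(39.48 + 0.0175) = 0.1323/6.285 = 0.02105.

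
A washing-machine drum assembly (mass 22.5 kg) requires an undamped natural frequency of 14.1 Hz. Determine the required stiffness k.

ω_n = 2πf_n = 2π × 14.1 = 88.59 rad/s.
k = m·ω_n² = 22.5 × 88.59² = 22.5 × 7849 = 176600 N/m.

177000 N/m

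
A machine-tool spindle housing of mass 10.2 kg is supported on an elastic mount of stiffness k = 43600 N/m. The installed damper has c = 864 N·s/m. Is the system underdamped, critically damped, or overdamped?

c_c = 2√(k·m) = 1334 N·s/m; ζ = c/c_c = 864/1334 = 0.648.
Since ζ < 1 the system is underdamped.

underdamped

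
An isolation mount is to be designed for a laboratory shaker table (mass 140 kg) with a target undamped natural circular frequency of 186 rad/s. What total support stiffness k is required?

4840000 N/m

k = m·ω_n² = 140 × 186.0² = 140 × 34600 = 4843000 N/m.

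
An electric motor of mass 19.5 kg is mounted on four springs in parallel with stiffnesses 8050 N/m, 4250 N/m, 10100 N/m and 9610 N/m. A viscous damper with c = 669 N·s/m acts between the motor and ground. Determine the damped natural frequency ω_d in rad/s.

Parallel springs add: k_eq = 8050 + 4250 + 10100 + 9610 = 32010 N/m.
ω_n = √(k_eq/m) = √(32010/19.5) = 40.52 rad/s.
Critical damping c_c = 2√(k_eq·m) = 2√(32010 × 19.5) = 1580 N·s/m, so ζ = c/c_c = 669/1580 = 0.4234.
ω_d = ω_n√(1 − ζ²) = 40.52 × √(1 − 0.179) = 36.71 rad/s.

36.7 rad/s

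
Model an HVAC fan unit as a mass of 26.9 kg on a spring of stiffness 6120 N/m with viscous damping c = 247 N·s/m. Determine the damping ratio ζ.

0.304

ω_n = √(k/m) = √(6120/26.9) = 15.08 rad/s.
Critical damping c_c = 2√(k·m) = 2√(6120 × 26.9) = 811.5 N·s/m, so ζ = c/c_c = 247/811.5 = 0.3044.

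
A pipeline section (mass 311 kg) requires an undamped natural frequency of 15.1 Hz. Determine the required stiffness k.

ω_n = 2πf_n = 2π × 15.1 = 94.88 rad/s.
k = m·ω_n² = 311 × 94.88² = 311 × 9001 = 2799000 N/m.

2800000 N/m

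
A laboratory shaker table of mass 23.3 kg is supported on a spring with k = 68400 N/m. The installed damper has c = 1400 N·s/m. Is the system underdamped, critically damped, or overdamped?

underdamped

c_c = 2√(k·m) = 2525 N·s/m; ζ = c/c_c = 1400/2525 = 0.554.
Since ζ < 1 the system is underdamped.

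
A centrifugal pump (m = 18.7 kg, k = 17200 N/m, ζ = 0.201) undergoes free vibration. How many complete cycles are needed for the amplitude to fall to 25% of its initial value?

2 cycles

Logarithmic decrement δ = 2πζ/√(1 − ζ²) = 2π × 0.2010/√(1 − 0.0404) = 1.289.
x_n/x₀ = e^(−nδ) ≤ 0.25; take ln: n ≥ ln(1/0.25)/δ = 1.386/1.289 = 1.075.
So 2 complete cycles are required.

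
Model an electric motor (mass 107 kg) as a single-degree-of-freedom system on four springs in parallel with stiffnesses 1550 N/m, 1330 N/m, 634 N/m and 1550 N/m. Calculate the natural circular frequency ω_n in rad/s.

Parallel springs add: k_eq = 1550 + 1330 + 634 + 1550 = 5064 N/m.
ω_n = √(k_eq/m) = √(5064/107) = √47.33 = 6.879 rad/s.

6.88 rad/s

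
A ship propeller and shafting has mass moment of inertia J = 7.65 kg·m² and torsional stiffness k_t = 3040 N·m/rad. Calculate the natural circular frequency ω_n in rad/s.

ω_n = √(k_t/J) = √(3040/7.65) = √397.4 = 19.93 rad/s.

19.9 rad/s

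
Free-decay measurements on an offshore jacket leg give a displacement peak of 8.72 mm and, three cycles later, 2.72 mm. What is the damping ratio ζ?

0.0617

Logarithmic decrement δ = (1/n)·ln(x₀/x_n) = (1/3)·ln(8.72/2.72) = (1/3)·ln(3.206) = 0.3883.
ζ = δ/√(4π² + δ²) = 0.3883/√(39.48 + 0.151) = 0.3883/6.295 = 0.06169.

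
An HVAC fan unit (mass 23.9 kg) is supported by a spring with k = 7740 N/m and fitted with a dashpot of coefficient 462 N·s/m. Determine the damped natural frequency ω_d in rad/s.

ω_n = √(k/m) = √(7740/23.9) = 18.00 rad/s.
Critical damping c_c = 2√(k·m) = 2√(7740 × 23.9) = 860.2 N·s/m, so ζ = c/c_c = 462/860.2 = 0.5371.
ω_d = ω_n√(1 − ζ²) = 18.00 × √(1 − 0.288) = 15.18 rad/s.

15.2 rad/s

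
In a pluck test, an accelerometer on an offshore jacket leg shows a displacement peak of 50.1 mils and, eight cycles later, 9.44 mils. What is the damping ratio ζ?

Logarithmic decrement δ = (1/n)·ln(x₀/x_n) = (1/8)·ln(50.1/9.44) = (1/8)·ln(5.307) = 0.2086.
ζ = δ/√(4π² + δ²) = 0.2086/√(39.48 + 0.0435) = 0.2086/6.287 = 0.03319.

0.0332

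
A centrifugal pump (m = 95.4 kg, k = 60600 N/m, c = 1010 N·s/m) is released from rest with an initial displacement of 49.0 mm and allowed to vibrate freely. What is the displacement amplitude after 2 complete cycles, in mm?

ζ = c/(2√(km)) = 1010/(2√(60600 × 95.4)) = 1010/4809 = 0.2100.
Logarithmic decrement δ = 2πζ/√(1 − ζ²) = 2π × 0.2100/√(1 − 0.0441) = 1.350.
After n cycles, x_n/x₀ = e^(−nδ), so x_2 = 49.0 × e^(−2 × 1.350) = 49.0 × 0.06724 = 3.295 mm.

3.29 mm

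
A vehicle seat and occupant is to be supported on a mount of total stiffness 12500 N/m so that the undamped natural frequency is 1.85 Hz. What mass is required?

ω_n = 2πf_n = 2π × 1.85 = 11.62 rad/s.
m = k/ω_n² = 12500/11.62² = 12500/135.1 = 92.51 kg.

92.5 kg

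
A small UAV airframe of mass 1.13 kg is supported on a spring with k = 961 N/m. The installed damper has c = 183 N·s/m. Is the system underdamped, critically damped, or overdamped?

c_c = 2√(k·m) = 65.91 N·s/m; ζ = c/c_c = 183/65.91 = 2.78.
Since ζ > 1 the system is overdamped.

overdamped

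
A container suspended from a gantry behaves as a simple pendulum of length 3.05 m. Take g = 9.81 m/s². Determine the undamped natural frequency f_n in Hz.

0.285 Hz

For a simple pendulum ω_n = √(g/L) = √(9.81/3.05) = √3.216 = 1.793 rad/s.
f_n = ω_n/(2π) = 1.793/6.283 = 0.2854 Hz.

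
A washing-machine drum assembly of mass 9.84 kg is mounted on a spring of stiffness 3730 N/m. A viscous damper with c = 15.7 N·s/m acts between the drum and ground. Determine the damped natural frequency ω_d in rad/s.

19.5 rad/s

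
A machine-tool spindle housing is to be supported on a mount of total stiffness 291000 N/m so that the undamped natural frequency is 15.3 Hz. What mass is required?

ω_n = 2πf_n = 2π × 15.3 = 96.13 rad/s.
m = k/ω_n² = 291000/96.13² = 291000/9242 = 31.49 kg.

31.5 kg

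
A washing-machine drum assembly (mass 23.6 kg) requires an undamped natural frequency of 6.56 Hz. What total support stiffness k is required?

ω_n = 2πf_n = 2π × 6.56 = 41.22 rad/s.
k = m·ω_n² = 23.6 × 41.22² = 23.6 × 1699 = 40090 N/m.

40100 N/m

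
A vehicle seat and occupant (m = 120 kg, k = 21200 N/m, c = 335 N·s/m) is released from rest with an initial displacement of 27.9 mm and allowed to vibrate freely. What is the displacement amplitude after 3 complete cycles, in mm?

3.81 mm

ζ = c/(2√(km)) = 335/(2√(21200 × 120)) = 335/3190 = 0.1050.
Logarithmic decrement δ = 2πζ/√(1 − ζ²) = 2π × 0.1050/√(1 − 0.0110) = 0.6635.
After n cycles, x_n/x₀ = e^(−nδ), so x_3 = 27.9 × e^(−3 × 0.6635) = 27.9 × 0.1366 = 3.812 mm.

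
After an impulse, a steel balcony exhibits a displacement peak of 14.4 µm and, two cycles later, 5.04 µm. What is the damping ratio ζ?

Logarithmic decrement δ = (1/n)·ln(x₀/x_n) = (1/2)·ln(14.4/5.04) = (1/2)·ln(2.857) = 0.5249.
ζ = δ/√(4π² + δ²) = 0.5249/√(39.48 + 0.276) = 0.5249/6.305 = 0.08325.

0.0833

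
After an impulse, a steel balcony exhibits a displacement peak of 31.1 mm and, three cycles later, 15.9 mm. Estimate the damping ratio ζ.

0.0356

Logarithmic decrement δ = (1/n)·ln(x₀/x_n) = (1/3)·ln(31.1/15.9) = (1/3)·ln(1.956) = 0.2236.
ζ = δ/√(4π² + δ²) = 0.2236/√(39.48 + 0.0500) = 0.2236/6.287 = 0.03557.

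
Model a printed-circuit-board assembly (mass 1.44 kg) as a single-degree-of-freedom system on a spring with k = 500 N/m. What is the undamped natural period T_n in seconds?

0.337 s

ω_n = √(k/m) = √(500.0/1.44) = √347.2 = 18.63 rad/s.
T_n = 2π/ω_n = 6.283/18.63 = 0.3372 s.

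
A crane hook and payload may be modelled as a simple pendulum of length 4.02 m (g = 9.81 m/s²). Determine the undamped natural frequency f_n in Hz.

For a simple pendulum ω_n = √(g/L) = √(9.81/4.02) = √2.440 = 1.562 rad/s.
f_n = ω_n/(2π) = 1.562/6.283 = 0.2486 Hz.

0.249 Hz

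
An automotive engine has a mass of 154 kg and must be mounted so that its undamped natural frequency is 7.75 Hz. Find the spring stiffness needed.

365000 N/m

ω_n = 2πf_n = 2π × 7.75 = 48.69 rad/s.
k = m·ω_n² = 154 × 48.69² = 154 × 2371 = 365200 N/m.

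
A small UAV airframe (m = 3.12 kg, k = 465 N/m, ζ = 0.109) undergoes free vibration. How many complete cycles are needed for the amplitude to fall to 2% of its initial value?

Logarithmic decrement δ = 2πζ/√(1 − ζ²) = 2π × 0.1090/√(1 − 0.0119) = 0.6890.
x_n/x₀ = e^(−nδ) ≤ 0.02; take ln: n ≥ ln(1/0.02)/δ = 3.912/0.6890 = 5.678.
So 6 complete cycles are required.

6 cycles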